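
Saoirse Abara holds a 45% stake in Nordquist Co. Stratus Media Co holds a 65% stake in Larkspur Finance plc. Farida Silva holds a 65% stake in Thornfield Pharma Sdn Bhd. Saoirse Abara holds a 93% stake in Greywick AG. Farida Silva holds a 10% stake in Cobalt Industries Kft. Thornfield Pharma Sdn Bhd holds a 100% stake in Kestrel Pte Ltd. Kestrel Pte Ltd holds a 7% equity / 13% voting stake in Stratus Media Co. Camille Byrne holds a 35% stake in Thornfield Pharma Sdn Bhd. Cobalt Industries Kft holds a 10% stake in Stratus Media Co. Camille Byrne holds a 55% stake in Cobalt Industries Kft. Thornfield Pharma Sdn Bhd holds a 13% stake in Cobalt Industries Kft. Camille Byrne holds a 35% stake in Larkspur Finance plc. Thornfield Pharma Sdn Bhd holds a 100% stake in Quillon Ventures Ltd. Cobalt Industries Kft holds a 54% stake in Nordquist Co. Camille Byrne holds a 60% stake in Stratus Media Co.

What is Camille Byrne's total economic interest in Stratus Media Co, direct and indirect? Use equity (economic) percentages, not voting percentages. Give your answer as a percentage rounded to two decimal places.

Camille reaches Stratus along 4 paths.
Direct stake: 60% = 60%.
Via Thornfield → Kestrel: 35% × 100% × 7% = 2.45%.
Via Thornfield → Cobalt: 35% × 13% × 10% = 0.455%.
Via Cobalt: 55% × 10% = 5.5%.
Total: 60% + 2.45% + 0.455% + 5.5% = 68.405%.
Rounded: 68.41%.

68.41%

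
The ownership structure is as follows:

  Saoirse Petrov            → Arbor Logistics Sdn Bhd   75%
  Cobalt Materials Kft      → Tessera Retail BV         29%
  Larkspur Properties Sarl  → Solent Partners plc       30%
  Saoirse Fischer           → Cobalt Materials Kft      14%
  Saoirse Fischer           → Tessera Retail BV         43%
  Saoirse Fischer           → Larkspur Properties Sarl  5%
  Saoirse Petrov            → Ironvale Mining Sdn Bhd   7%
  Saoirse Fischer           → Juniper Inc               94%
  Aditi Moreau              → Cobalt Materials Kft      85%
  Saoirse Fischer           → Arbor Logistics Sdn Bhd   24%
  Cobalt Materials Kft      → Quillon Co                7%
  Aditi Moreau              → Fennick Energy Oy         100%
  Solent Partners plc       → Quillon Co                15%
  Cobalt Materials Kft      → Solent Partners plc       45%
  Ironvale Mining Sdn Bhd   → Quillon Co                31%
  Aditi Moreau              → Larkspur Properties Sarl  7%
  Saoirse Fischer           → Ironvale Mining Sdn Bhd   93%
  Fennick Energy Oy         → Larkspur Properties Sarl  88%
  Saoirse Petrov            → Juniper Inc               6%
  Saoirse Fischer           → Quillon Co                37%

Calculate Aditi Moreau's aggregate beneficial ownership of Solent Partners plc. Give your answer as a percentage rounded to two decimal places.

Aditi reaches Solent along 3 paths.
Via Cobalt: 85% × 45% = 38.25%.
Via Larkspur: 7% × 30% = 2.1%.
Via Fennick → Larkspur: 100% × 88% × 30% = 26.4%.
Total: 38.25% + 2.1% + 26.4% = 66.75%.

66.75%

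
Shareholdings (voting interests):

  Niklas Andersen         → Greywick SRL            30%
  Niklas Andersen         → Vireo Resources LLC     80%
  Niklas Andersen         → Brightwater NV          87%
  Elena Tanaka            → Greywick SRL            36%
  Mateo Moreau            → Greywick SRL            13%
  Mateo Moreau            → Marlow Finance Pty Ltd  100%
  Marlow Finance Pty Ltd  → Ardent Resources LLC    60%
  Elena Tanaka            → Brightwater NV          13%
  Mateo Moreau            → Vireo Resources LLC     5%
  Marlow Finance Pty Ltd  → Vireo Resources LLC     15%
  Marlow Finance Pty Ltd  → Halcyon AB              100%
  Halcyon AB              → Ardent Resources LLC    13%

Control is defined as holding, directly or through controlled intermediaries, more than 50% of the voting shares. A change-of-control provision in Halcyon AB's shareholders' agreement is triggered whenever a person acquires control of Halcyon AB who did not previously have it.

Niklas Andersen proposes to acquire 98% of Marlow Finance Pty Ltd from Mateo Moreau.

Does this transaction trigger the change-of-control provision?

The purchase adds only to Niklas's holdings (Mateo's stake shrinks), so Niklas is the only person who could newly come to control Halcyon.
Niklas holds 80% of Vireo, so Niklas controls Vireo.
Niklas holds 87% of Brightwater, so Niklas controls Brightwater.
Neither Niklas nor any entity Niklas controls holds any voting interest in Halcyon.
So before the transaction, Niklas does not control Halcyon.
After the purchase, Niklas holds 98% of Marlow directly, and Mateo's stake falls to 2%.
Niklas holds 98% of Marlow, so Niklas controls Marlow.
Marlow holds 100% of Halcyon, so Niklas controls Halcyon.
Niklas did not control Halcyon before and does after, so the clause is triggered.

Yes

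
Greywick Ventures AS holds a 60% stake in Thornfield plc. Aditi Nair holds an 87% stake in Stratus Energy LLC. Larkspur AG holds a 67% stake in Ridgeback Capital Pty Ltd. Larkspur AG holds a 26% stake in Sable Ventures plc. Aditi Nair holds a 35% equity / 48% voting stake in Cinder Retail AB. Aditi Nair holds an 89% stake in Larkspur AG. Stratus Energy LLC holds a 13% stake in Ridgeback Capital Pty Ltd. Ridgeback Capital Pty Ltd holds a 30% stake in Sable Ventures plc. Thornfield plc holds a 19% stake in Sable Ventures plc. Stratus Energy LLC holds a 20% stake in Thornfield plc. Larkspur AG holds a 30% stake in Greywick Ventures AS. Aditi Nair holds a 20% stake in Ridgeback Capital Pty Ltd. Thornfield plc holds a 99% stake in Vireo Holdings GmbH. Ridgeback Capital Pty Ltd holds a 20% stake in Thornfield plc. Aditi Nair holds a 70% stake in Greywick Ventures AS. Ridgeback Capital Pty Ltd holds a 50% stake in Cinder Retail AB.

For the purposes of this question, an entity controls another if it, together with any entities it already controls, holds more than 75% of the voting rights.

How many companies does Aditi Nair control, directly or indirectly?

Aditi holds 87% of Stratus, so Aditi controls Stratus.
Aditi holds 89% of Larkspur, so Aditi controls Larkspur.
Larkspur and Aditi and Stratus together hold 67% + 20% + 13% = 100% of Ridgeback, so Aditi controls Ridgeback.
Aditi and Larkspur together hold 70% + 30% = 100% of Greywick, so Aditi controls Greywick.
Greywick and Stratus and Ridgeback together hold 60% + 20% + 20% = 100% of Thornfield, so Aditi controls Thornfield.
Ridgeback and Aditi together hold 50% + 48% = 98% of Cinder, so Aditi controls Cinder.
Thornfield holds 99% of Vireo, so Aditi controls Vireo.
No other company's threshold is met.
Aditi controls 7 companies.

7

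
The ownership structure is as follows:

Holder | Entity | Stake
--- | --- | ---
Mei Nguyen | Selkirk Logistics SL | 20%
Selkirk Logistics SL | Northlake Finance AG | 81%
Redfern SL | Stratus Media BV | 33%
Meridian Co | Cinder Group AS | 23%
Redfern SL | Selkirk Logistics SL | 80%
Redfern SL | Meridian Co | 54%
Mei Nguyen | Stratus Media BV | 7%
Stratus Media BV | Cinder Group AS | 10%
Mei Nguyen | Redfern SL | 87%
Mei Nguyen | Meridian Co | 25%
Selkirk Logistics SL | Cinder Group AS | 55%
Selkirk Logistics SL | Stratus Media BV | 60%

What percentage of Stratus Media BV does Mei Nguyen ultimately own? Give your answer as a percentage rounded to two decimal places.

89.47%

Mei reaches Stratus along 4 paths.
Via Redfern: 87% × 33% = 28.71%.
Direct stake: 7% = 7%.
Via Redfern → Selkirk: 87% × 80% × 60% = 41.76%.
Via Selkirk: 20% × 60% = 12%.
Total: 28.71% + 7% + 41.76% + 12% = 89.47%.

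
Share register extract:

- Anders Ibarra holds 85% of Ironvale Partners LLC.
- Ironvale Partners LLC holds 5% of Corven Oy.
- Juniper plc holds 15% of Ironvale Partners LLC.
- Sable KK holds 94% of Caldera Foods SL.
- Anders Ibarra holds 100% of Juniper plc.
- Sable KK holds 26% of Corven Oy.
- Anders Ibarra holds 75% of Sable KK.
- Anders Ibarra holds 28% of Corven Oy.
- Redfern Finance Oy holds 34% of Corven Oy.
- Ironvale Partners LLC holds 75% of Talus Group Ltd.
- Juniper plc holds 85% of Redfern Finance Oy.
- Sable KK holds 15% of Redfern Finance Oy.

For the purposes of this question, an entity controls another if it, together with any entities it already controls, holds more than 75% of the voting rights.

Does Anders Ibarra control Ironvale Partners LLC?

Yes

Anders holds 100% of Juniper, so Anders controls Juniper.
Anders and Juniper together hold 85% + 15% = 100% of Ironvale, so Anders controls Ironvale.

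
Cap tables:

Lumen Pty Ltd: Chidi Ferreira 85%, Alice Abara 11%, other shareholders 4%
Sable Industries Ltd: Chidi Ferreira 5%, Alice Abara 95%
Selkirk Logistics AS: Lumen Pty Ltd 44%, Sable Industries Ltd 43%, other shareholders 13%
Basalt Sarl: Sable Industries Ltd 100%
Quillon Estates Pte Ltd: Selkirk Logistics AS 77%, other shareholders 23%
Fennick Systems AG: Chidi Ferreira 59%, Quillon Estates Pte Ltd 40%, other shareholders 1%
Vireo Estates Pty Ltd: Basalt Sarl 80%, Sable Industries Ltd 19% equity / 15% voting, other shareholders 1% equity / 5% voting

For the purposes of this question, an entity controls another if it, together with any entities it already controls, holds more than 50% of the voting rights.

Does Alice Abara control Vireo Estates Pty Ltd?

Alice holds 95% of Sable, so Alice controls Sable.
Sable holds 100% of Basalt, so Alice controls Basalt.
Basalt and Sable together hold 80% + 15% = 95% of Vireo, so Alice controls Vireo.

Yes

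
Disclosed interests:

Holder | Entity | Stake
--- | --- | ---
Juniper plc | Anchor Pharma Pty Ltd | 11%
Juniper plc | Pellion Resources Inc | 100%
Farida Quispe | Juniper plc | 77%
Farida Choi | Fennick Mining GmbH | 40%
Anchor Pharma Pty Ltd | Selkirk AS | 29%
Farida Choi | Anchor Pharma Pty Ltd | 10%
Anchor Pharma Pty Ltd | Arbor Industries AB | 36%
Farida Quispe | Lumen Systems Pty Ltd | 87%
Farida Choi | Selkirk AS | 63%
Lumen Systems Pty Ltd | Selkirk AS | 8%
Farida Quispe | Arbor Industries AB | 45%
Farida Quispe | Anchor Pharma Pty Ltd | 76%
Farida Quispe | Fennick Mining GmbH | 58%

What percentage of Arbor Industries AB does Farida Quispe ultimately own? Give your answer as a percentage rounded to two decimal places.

75.41%

Farida Quispe reaches Arbor along 3 paths.
Direct stake: 45% = 45%.
Via Anchor: 76% × 36% = 27.36%.
Via Juniper → Anchor: 77% × 11% × 36% = 3.0492%.
Total: 45% + 27.36% + 3.0492% = 75.4092%.
Rounded: 75.41%.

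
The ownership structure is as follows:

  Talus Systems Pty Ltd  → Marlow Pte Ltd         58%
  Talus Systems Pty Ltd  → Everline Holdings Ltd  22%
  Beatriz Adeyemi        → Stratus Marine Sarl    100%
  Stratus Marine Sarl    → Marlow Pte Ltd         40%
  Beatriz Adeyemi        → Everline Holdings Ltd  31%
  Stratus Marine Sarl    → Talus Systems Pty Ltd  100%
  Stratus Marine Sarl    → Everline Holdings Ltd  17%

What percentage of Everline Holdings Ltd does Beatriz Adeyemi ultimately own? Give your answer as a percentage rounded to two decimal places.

Beatriz reaches Everline along 3 paths.
Via Stratus: 100% × 17% = 17%.
Direct stake: 31% = 31%.
Via Stratus → Talus: 100% × 100% × 22% = 22%.
Total: 17% + 31% + 22% = 70%.
Rounded: 70.00%.

70.00%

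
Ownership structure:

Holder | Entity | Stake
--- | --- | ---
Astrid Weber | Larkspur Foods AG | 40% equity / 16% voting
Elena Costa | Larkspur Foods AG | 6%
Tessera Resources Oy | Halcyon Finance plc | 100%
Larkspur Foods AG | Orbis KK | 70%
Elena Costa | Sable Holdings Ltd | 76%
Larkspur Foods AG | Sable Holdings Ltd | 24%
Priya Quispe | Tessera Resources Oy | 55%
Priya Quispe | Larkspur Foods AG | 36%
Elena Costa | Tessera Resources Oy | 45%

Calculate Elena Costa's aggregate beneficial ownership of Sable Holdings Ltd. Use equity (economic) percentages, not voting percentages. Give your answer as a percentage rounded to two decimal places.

77.44%

Elena reaches Sable along 2 paths.
Direct stake: 76% = 76%.
Via Larkspur: 6% × 24% = 1.44%.
Total: 76% + 1.44% = 77.44%.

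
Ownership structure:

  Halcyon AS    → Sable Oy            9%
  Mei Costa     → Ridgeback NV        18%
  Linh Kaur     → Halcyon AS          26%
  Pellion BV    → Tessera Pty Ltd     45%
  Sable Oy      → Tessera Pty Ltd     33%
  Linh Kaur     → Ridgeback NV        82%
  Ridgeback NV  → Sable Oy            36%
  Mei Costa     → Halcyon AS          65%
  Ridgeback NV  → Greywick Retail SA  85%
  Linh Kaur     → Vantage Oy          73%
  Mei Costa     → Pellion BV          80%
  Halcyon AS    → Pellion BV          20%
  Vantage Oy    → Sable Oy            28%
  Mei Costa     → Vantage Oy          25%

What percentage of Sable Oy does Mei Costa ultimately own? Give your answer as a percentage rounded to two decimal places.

Mei reaches Sable along 3 paths.
Via Halcyon: 65% × 9% = 5.85%.
Via Vantage: 25% × 28% = 7%.
Via Ridgeback: 18% × 36% = 6.48%.
Total: 5.85% + 7% + 6.48% = 19.33%.

19.33%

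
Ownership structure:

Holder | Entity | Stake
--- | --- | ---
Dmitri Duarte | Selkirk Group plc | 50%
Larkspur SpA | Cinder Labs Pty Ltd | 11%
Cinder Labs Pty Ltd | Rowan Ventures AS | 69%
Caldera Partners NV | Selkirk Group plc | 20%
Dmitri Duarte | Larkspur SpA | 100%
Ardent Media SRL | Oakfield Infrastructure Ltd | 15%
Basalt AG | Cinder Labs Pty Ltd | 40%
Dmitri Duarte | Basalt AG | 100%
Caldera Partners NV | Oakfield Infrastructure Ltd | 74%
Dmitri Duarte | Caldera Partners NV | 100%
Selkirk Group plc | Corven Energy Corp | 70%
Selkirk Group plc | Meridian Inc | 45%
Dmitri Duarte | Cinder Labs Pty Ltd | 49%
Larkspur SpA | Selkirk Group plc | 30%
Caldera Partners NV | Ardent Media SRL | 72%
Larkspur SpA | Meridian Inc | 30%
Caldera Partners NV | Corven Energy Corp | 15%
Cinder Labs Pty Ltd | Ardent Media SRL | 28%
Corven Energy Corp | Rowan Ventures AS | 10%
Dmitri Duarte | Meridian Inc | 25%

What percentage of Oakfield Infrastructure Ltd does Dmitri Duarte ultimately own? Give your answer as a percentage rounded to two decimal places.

89.00%

Dmitri reaches Oakfield along 5 paths.
Via Larkspur → Cinder → Ardent: 100% × 11% × 28% × 15% = 0.462%.
Via Cinder → Ardent: 49% × 28% × 15% = 2.058%.
Via Basalt → Cinder → Ardent: 100% × 40% × 28% × 15% = 1.68%.
Via Caldera → Ardent: 100% × 72% × 15% = 10.8%.
Via Caldera: 100% × 74% = 74%.
Total: 0.462% + 2.058% + 1.68% + 10.8% + 74% = 89%.
Rounded: 89.00%.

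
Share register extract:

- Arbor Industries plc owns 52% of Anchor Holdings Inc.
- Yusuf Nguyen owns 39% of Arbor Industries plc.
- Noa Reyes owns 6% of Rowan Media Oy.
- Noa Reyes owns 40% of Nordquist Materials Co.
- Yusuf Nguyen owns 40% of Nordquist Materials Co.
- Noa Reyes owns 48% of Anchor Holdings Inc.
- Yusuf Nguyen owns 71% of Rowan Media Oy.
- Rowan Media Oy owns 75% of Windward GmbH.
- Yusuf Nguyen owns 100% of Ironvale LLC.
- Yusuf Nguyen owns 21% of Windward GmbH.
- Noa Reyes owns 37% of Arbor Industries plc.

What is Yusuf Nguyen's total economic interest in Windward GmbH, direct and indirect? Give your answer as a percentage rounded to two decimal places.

Yusuf reaches Windward along 2 paths.
Via Rowan: 71% × 75% = 53.25%.
Direct stake: 21% = 21%.
Total: 53.25% + 21% = 74.25%.

74.25%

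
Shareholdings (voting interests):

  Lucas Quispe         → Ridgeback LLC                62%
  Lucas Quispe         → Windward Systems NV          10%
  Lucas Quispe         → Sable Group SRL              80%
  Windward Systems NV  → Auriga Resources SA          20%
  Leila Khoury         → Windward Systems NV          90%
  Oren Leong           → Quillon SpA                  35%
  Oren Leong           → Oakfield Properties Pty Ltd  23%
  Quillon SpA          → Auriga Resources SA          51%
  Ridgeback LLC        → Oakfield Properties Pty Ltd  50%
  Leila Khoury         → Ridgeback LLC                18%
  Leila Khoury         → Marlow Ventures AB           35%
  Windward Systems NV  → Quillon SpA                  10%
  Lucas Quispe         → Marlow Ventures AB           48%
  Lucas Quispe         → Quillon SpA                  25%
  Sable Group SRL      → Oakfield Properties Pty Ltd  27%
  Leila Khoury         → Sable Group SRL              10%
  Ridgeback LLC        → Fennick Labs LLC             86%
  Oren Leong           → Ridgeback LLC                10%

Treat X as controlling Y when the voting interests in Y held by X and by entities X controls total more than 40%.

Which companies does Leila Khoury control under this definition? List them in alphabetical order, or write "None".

Windward Systems NV

Leila holds 90% of Windward, so Leila controls Windward.
No other company's threshold is met.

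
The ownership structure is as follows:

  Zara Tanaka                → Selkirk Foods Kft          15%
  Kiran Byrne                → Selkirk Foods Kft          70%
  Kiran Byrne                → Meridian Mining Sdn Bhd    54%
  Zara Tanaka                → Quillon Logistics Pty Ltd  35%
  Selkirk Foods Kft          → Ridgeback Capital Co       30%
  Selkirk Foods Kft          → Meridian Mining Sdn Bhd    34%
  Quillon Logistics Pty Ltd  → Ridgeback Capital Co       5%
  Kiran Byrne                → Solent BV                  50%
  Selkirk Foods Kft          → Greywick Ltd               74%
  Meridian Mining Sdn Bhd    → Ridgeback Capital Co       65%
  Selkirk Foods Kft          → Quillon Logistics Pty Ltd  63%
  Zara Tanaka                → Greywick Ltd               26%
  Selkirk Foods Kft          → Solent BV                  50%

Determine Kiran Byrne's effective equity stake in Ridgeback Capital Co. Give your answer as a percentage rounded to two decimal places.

Kiran reaches Ridgeback along 4 paths.
Via Selkirk: 70% × 30% = 21%.
Via Meridian: 54% × 65% = 35.1%.
Via Selkirk → Meridian: 70% × 34% × 65% = 15.47%.
Via Selkirk → Quillon: 70% × 63% × 5% = 2.205%.
Total: 21% + 35.1% + 15.47% + 2.205% = 73.775%.
Rounded: 73.78%.

73.78%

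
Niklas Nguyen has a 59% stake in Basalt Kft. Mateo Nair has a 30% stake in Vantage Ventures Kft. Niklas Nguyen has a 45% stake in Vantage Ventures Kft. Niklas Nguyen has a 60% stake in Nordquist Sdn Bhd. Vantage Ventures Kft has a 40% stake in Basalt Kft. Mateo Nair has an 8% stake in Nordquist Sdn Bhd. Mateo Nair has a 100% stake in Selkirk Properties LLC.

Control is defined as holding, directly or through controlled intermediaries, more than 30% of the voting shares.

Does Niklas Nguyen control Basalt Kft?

Yes

Niklas holds 45% of Vantage, so Niklas controls Vantage.
Vantage and Niklas together hold 40% + 59% = 99% of Basalt, so Niklas controls Basalt.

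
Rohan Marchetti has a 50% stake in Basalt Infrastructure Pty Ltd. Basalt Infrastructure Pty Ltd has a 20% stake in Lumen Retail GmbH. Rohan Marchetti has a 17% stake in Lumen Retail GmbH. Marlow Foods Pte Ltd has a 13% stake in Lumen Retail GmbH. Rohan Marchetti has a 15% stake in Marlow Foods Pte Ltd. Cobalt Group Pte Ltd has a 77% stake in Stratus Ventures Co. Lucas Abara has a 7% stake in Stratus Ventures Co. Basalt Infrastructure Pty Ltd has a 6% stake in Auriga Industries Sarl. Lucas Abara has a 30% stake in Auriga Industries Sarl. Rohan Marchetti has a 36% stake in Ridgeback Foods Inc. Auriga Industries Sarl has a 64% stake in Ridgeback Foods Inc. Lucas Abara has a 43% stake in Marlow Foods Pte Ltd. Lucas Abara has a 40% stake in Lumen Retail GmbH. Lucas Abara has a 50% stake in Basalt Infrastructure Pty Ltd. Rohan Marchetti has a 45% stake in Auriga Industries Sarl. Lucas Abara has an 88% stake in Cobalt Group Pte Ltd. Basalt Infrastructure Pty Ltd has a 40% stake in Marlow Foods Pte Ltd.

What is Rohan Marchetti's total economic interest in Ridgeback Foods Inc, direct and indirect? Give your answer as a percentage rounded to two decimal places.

66.72%

Rohan reaches Ridgeback along 3 paths.
Via Auriga: 45% × 64% = 28.8%.
Via Basalt → Auriga: 50% × 6% × 64% = 1.92%.
Direct stake: 36% = 36%.
Total: 28.8% + 1.92% + 36% = 66.72%.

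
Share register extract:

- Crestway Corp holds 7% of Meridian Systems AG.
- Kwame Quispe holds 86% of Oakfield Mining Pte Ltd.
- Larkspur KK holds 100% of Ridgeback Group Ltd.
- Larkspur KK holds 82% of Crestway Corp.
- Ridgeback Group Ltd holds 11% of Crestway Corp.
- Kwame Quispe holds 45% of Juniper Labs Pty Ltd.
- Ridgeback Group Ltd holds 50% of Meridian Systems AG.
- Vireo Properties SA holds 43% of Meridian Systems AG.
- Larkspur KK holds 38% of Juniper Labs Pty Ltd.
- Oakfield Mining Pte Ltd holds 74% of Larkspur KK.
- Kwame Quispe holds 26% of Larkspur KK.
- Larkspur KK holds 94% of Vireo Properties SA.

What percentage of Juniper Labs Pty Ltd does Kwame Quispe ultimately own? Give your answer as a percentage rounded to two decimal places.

79.06%

Kwame reaches Juniper along 3 paths.
Via Oakfield → Larkspur: 86% × 74% × 38% = 24.1832%.
Via Larkspur: 26% × 38% = 9.88%.
Direct stake: 45% = 45%.
Total: 24.1832% + 9.88% + 45% = 79.0632%.
Rounded: 79.06%.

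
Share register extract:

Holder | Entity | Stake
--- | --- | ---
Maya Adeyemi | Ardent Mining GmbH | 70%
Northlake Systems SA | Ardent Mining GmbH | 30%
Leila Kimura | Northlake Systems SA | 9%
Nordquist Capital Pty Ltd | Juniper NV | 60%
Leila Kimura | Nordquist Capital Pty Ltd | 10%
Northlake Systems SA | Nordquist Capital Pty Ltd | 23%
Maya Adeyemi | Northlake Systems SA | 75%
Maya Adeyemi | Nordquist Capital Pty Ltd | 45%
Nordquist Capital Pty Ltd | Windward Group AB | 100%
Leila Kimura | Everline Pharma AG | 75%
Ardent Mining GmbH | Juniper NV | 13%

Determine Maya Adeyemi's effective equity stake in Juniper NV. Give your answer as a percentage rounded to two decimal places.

Maya reaches Juniper along 4 paths.
Via Northlake → Nordquist: 75% × 23% × 60% = 10.35%.
Via Nordquist: 45% × 60% = 27%.
Via Northlake → Ardent: 75% × 30% × 13% = 2.925%.
Via Ardent: 70% × 13% = 9.1%.
Total: 10.35% + 27% + 2.925% + 9.1% = 49.375%.
Rounded: 49.38%.

49.38%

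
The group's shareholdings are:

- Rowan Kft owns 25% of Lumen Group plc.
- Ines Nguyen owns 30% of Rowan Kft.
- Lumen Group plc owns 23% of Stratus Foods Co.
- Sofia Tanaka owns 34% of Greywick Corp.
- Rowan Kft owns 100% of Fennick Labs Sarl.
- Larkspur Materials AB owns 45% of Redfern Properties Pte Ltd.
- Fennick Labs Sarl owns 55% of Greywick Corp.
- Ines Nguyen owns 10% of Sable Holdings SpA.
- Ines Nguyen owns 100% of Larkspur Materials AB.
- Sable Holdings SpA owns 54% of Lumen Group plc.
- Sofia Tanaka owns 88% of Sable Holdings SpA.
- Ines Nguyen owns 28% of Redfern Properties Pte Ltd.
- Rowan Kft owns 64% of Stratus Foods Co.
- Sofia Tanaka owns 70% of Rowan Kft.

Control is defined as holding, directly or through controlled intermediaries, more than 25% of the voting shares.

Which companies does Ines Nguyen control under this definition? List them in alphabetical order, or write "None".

Ines holds 30% of Rowan, so Ines controls Rowan.
Ines holds 100% of Larkspur, so Ines controls Larkspur.
Rowan holds 100% of Fennick, so Ines controls Fennick.
Fennick holds 55% of Greywick, so Ines controls Greywick.
Rowan holds 64% of Stratus, so Ines controls Stratus.
Ines and Larkspur together hold 28% + 45% = 73% of Redfern, so Ines controls Redfern.
No other company's threshold is met.

Fennick Labs Sarl, Greywick Corp, Larkspur Materials AB, Redfern Properties Pte Ltd, Rowan Kft, Stratus Foods Co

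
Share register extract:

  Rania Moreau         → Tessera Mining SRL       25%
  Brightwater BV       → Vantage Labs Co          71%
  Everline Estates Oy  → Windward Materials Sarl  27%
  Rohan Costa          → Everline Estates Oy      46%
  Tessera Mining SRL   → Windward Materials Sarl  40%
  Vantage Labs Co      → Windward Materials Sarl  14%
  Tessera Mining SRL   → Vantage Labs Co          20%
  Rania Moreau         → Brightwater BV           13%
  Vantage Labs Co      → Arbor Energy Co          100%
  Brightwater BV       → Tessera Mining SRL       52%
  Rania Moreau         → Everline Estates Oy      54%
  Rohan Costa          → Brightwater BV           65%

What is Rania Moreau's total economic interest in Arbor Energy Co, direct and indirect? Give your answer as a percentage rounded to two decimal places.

15.58%

Rania reaches Arbor along 3 paths.
Via Brightwater → Vantage: 13% × 71% × 100% = 9.23%.
Via Tessera → Vantage: 25% × 20% × 100% = 5%.
Via Brightwater → Tessera → Vantage: 13% × 52% × 20% × 100% = 1.352%.
Total: 9.23% + 5% + 1.352% = 15.582%.
Rounded: 15.58%.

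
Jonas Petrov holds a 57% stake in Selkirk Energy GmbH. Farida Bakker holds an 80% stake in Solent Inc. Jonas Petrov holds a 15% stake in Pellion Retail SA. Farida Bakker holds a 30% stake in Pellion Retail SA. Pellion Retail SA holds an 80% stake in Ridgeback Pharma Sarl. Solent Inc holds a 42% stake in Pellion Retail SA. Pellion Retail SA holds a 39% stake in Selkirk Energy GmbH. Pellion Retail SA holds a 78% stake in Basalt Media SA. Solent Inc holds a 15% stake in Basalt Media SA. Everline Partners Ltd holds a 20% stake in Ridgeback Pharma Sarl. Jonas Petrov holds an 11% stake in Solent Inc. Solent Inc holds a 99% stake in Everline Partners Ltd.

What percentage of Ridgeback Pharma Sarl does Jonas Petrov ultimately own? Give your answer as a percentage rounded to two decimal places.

Jonas reaches Ridgeback along 3 paths.
Via Solent → Everline: 11% × 99% × 20% = 2.178%.
Via Solent → Pellion: 11% × 42% × 80% = 3.696%.
Via Pellion: 15% × 80% = 12%.
Total: 2.178% + 3.696% + 12% = 17.874%.
Rounded: 17.87%.

17.87%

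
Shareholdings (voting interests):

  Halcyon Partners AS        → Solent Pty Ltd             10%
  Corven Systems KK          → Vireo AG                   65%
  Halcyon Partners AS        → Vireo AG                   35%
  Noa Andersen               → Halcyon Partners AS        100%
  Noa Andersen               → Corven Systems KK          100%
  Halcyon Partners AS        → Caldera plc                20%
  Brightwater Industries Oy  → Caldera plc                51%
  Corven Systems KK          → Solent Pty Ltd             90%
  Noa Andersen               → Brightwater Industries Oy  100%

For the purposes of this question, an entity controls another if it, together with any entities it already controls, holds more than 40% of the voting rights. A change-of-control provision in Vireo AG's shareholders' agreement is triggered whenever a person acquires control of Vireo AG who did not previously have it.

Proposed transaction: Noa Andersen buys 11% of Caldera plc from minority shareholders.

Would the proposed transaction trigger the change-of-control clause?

The purchase changes only Noa's holdings, so Noa is the only person who could newly come to control Vireo.
Noa holds 100% of Corven, so Noa controls Corven.
Noa holds 100% of Halcyon, so Noa controls Halcyon.
Corven and Halcyon together hold 65% + 35% = 100% of Vireo, so Noa controls Vireo.
So Noa already controls Vireo before the transaction.
After the purchase, Noa holds 11% of Caldera directly.
Noa controlled Vireo already, so this is not a new person acquiring control; every other person's position is unchanged or reduced.
No new person acquires control, so the clause is not triggered.

No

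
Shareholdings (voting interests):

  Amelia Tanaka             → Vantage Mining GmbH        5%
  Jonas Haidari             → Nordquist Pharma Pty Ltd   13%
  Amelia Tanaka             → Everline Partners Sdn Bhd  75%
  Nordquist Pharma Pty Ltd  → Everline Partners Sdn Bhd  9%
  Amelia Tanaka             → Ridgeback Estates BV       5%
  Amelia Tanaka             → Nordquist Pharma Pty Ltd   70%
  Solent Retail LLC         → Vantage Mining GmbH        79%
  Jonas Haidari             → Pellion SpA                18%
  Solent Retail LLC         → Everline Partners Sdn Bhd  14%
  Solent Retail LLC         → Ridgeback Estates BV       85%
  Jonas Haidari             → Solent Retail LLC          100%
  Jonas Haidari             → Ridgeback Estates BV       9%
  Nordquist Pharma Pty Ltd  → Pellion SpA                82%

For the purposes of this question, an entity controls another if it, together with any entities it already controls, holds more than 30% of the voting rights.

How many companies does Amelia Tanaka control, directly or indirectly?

3

Amelia holds 70% of Nordquist, so Amelia controls Nordquist.
Amelia and Nordquist together hold 75% + 9% = 84% of Everline, so Amelia controls Everline.
Nordquist holds 82% of Pellion, so Amelia controls Pellion.
No other company's threshold is met.
Amelia controls 3 companies.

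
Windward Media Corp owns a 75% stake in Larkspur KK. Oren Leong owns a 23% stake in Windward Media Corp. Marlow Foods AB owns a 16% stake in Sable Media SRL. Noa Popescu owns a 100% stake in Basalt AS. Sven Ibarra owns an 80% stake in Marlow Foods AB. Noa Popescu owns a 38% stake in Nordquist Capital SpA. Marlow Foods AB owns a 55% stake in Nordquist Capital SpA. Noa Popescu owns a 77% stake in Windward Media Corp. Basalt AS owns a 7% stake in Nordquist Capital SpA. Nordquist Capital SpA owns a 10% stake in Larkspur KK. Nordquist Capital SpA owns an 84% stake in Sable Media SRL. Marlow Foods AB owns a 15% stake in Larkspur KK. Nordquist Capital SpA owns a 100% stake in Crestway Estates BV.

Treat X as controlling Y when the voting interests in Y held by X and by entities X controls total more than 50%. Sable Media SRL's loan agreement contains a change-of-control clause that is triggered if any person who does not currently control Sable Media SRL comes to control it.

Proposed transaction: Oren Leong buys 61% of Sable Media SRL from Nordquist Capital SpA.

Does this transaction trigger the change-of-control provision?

The purchase adds only to Oren's holdings (Nordquist's stake shrinks), so Oren is the only person who could newly come to control Sable.
Oren's largest direct stake is 23% in Windward, which does not meet the threshold, so Oren controls no company.
Neither Oren nor any entity Oren controls holds any voting interest in Sable.
So before the transaction, Oren does not control Sable.
After the purchase, Oren holds 61% of Sable directly, and Nordquist's stake falls to 23%.
Oren holds 61% of Sable, so Oren controls Sable.
Oren did not control Sable before and does after, so the clause is triggered.

Yes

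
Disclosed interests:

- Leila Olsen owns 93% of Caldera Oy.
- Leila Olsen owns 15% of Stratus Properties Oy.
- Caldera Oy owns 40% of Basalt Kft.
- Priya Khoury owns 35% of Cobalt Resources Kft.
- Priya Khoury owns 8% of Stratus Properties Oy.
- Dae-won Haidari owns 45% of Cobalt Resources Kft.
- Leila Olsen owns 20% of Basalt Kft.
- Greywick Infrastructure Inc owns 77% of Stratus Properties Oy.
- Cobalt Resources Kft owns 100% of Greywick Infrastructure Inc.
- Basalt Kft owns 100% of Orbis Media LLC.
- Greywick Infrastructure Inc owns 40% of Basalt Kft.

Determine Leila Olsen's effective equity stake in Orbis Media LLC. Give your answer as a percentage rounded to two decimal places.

Leila reaches Orbis along 2 paths.
Via Basalt: 20% × 100% = 20%.
Via Caldera → Basalt: 93% × 40% × 100% = 37.2%.
Total: 20% + 37.2% = 57.2%.
Rounded: 57.20%.

57.20%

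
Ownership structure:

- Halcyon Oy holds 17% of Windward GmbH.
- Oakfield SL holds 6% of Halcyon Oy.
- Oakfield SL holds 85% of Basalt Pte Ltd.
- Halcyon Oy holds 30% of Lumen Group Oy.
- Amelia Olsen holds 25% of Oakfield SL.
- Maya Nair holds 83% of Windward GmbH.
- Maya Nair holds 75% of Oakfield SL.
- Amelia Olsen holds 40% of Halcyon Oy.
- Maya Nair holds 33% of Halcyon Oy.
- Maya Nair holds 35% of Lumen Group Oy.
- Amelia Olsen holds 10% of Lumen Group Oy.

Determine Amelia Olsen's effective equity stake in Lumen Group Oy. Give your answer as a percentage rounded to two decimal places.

Amelia reaches Lumen along 3 paths.
Direct stake: 10% = 10%.
Via Oakfield → Halcyon: 25% × 6% × 30% = 0.45%.
Via Halcyon: 40% × 30% = 12%.
Total: 10% + 0.45% + 12% = 22.45%.

22.45%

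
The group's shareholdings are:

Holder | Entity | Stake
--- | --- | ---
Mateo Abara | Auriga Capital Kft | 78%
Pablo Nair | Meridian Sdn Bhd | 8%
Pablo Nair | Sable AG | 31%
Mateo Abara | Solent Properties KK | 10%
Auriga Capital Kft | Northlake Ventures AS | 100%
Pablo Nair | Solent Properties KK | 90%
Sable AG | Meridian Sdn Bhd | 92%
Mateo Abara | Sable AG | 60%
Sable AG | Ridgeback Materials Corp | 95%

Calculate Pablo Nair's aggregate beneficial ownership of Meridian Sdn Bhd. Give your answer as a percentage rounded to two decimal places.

Pablo reaches Meridian along 2 paths.
Via Sable: 31% × 92% = 28.52%.
Direct stake: 8% = 8%.
Total: 28.52% + 8% = 36.52%.

36.52%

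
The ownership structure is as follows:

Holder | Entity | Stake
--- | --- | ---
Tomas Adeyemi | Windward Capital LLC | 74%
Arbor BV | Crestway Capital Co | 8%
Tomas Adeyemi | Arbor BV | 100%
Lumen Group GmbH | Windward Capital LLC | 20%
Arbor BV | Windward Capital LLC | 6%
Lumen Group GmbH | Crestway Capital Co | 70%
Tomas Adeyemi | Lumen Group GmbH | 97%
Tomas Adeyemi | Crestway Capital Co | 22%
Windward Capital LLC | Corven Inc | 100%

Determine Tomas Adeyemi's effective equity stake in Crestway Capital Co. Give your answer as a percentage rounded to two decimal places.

97.90%

Tomas reaches Crestway along 3 paths.
Direct stake: 22% = 22%.
Via Arbor: 100% × 8% = 8%.
Via Lumen: 97% × 70% = 67.9%.
Total: 22% + 8% + 67.9% = 97.9%.
Rounded: 97.90%.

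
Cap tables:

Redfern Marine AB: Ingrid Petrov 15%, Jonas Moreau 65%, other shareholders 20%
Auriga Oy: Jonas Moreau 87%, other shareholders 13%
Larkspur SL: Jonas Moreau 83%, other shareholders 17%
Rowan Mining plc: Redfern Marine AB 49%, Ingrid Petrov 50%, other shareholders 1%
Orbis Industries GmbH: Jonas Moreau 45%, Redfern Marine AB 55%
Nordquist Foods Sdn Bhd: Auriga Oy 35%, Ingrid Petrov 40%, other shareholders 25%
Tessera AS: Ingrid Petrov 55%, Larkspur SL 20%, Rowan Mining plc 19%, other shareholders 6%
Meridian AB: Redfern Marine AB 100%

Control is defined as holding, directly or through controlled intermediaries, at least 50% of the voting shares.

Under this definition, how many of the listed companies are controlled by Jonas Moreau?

5

Jonas holds 65% of Redfern, so Jonas controls Redfern.
Jonas holds 87% of Auriga, so Jonas controls Auriga.
Jonas holds 83% of Larkspur, so Jonas controls Larkspur.
Jonas and Redfern together hold 45% + 55% = 100% of Orbis, so Jonas controls Orbis.
Redfern holds 100% of Meridian, so Jonas controls Meridian.
No other company's threshold is met.
Jonas controls 5 companies.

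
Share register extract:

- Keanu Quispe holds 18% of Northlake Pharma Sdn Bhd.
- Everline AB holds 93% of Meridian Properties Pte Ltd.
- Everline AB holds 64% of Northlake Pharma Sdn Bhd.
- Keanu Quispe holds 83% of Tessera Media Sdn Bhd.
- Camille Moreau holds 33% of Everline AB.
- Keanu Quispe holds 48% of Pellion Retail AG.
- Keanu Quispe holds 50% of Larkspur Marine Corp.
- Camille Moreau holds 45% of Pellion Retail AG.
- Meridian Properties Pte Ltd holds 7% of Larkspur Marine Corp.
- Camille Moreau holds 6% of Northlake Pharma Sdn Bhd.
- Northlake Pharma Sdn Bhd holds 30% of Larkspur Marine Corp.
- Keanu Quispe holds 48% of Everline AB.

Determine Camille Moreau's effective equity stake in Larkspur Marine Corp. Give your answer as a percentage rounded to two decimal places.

10.28%

Camille reaches Larkspur along 3 paths.
Via Northlake: 6% × 30% = 1.8%.
Via Everline → Northlake: 33% × 64% × 30% = 6.336%.
Via Everline → Meridian: 33% × 93% × 7% = 2.1483%.
Total: 1.8% + 6.336% + 2.1483% = 10.2843%.
Rounded: 10.28%.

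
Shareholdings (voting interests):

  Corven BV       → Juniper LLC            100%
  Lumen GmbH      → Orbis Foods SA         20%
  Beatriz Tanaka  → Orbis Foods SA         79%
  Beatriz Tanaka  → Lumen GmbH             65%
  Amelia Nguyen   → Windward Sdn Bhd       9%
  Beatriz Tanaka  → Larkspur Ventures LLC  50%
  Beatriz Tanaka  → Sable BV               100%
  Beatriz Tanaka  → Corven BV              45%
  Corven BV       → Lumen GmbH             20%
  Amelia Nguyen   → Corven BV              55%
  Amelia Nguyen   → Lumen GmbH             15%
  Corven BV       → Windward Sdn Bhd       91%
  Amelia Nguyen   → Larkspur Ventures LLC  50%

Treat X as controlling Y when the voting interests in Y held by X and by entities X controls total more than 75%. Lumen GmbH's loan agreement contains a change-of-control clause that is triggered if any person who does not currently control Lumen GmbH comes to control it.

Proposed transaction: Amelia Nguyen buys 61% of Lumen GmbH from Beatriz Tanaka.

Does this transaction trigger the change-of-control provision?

Yes

The purchase adds only to Amelia's holdings (Beatriz's stake shrinks), so Amelia is the only person who could newly come to control Lumen.
Amelia's largest direct stake is 55% in Corven, which does not meet the threshold, so Amelia controls no company.
In Lumen, Amelia's side holds only 15%, not > 75%.
So before the transaction, Amelia does not control Lumen.
After the purchase, Amelia's direct stake in Lumen rises to 15% + 61% = 76%, and Beatriz's stake falls to 4%.
Amelia holds 76% of Lumen, so Amelia controls Lumen.
Amelia did not control Lumen before and does after, so the clause is triggered.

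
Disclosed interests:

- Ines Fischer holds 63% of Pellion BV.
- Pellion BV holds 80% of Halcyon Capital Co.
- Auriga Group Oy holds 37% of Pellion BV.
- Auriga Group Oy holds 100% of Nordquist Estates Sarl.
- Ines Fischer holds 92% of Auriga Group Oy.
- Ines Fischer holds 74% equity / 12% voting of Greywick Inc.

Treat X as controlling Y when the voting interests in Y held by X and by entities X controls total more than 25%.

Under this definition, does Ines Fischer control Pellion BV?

Ines holds 92% of Auriga, so Ines controls Auriga.
Auriga and Ines together hold 37% + 63% = 100% of Pellion, so Ines controls Pellion.

Yes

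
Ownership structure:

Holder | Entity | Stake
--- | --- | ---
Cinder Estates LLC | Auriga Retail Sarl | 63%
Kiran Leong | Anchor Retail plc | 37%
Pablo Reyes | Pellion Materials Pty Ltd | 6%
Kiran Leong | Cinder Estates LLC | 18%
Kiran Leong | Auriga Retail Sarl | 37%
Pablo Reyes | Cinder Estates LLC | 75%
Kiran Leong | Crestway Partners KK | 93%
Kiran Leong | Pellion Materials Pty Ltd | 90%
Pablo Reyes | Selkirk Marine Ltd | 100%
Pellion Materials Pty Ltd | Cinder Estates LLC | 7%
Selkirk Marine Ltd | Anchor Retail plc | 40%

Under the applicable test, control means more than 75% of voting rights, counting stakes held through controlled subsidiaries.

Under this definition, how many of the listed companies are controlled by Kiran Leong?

2

Kiran holds 90% of Pellion, so Kiran controls Pellion.
Kiran holds 93% of Crestway, so Kiran controls Crestway.
No other company's threshold is met.
Kiran controls 2 companies.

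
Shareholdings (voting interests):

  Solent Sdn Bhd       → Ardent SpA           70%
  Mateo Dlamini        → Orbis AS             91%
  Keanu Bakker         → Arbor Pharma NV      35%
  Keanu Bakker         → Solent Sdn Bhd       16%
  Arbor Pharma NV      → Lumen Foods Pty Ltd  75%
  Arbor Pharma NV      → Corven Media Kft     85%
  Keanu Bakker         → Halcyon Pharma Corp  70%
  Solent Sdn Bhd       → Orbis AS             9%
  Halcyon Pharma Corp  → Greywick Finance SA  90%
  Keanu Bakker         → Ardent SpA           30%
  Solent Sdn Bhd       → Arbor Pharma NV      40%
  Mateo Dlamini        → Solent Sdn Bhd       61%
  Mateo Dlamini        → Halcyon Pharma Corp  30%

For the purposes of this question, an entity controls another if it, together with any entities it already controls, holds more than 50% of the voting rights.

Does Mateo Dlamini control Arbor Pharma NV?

No

Mateo holds 61% of Solent, so Mateo controls Solent.
Solent holds 70% of Ardent, so Mateo controls Ardent.
Mateo and Solent together hold 91% + 9% = 100% of Orbis, so Mateo controls Orbis.
In Arbor, Mateo's side holds only 40%, not > 50%.
So Mateo does not control Arbor.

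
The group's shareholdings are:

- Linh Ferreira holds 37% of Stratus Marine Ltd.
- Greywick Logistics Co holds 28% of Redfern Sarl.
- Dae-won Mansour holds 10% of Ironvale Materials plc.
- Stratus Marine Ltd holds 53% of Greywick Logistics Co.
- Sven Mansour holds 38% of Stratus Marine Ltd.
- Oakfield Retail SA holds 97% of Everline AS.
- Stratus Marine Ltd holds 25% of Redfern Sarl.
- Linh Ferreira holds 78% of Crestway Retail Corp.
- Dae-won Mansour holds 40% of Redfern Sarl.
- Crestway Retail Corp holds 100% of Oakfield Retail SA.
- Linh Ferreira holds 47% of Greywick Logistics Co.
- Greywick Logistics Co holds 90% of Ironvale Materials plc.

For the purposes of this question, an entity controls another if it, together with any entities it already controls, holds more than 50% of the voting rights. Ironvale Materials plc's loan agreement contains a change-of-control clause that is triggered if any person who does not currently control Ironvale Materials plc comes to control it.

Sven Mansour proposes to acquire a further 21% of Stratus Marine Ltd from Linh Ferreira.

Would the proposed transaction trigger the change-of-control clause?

Yes

The purchase adds only to Sven's holdings (Linh's stake shrinks), so Sven is the only person who could newly come to control Ironvale.
Sven's largest direct stake is 38% in Stratus, which does not meet the threshold, so Sven controls no company.
Neither Sven nor any entity Sven controls holds any voting interest in Ironvale.
So before the transaction, Sven does not control Ironvale.
After the purchase, Sven's direct stake in Stratus rises to 38% + 21% = 59%, and Linh's stake falls to 16%.
Sven holds 59% of Stratus, so Sven controls Stratus.
Stratus holds 53% of Greywick, so Sven controls Greywick.
Greywick holds 90% of Ironvale, so Sven controls Ironvale.
Sven did not control Ironvale before and does after, so the clause is triggered.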